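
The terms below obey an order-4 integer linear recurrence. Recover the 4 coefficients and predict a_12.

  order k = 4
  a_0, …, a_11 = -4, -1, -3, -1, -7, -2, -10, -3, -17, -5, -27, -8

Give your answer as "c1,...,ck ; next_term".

  a_4 = 0·-1 + 1·-3 + 0·-1 + 1·-4 = -7
  a_5 = 0·-7 + 1·-1 + 0·-3 + 1·-1 = -2
  a_6 = 0·-2 + 1·-7 + 0·-1 + 1·-3 = -10
  a_7 = 0·-10 + 1·-2 + 0·-7 + 1·-1 = -3
  a_8 = 0·-3 + 1·-10 + 0·-2 + 1·-7 = -17
  a_9 = 0·-17 + 1·-3 + 0·-10 + 1·-2 = -5
  a_10 = 0·-5 + 1·-17 + 0·-3 + 1·-10 = -27
  a_11 = 0·-27 + 1·-5 + 0·-17 + 1·-3 = -8
  a_12 = 0·-8 + 1·-27 + 0·-5 + 1·-17 = -44

0,1,0,1 ; -44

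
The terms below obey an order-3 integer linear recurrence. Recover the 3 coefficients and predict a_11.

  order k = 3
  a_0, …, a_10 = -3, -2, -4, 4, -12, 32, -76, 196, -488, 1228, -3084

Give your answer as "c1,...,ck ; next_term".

  a_3 = -1·-4 + 3·-2 + -2·-3 = 4
  a_4 = -1·4 + 3·-4 + -2·-2 = -12
  a_5 = -1·-12 + 3·4 + -2·-4 = 32
  a_6 = -1·32 + 3·-12 + -2·4 = -76
  a_7 = -1·-76 + 3·32 + -2·-12 = 196
  a_8 = -1·196 + 3·-76 + -2·32 = -488
  a_9 = -1·-488 + 3·196 + -2·-76 = 1228
  a_10 = -1·1228 + 3·-488 + -2·196 = -3084
  a_11 = -1·-3084 + 3·1228 + -2·-488 = 7744

-1,3,-2 ; 7744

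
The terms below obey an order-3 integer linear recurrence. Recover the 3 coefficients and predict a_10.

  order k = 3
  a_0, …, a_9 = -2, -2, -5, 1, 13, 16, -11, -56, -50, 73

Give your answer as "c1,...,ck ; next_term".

  a_3 = 1·-5 + -2·-2 + -1·-2 = 1
  a_4 = 1·1 + -2·-5 + -1·-2 = 13
  a_5 = 1·13 + -2·1 + -1·-5 = 16
  a_6 = 1·16 + -2·13 + -1·1 = -11
  a_7 = 1·-11 + -2·16 + -1·13 = -56
  a_8 = 1·-56 + -2·-11 + -1·16 = -50
  a_9 = 1·-50 + -2·-56 + -1·-11 = 73
  a_10 = 1·73 + -2·-50 + -1·-56 = 229

1,-2,-1 ; 229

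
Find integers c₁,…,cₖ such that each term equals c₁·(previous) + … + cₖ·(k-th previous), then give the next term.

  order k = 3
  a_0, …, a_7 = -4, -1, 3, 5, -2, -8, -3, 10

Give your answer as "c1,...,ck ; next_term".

0,-1,-1 ; 11

  a_3 = 0·3 + -1·-1 + -1·-4 = 5
  a_4 = 0·5 + -1·3 + -1·-1 = -2
  a_5 = 0·-2 + -1·5 + -1·3 = -8
  a_6 = 0·-8 + -1·-2 + -1·5 = -3
  a_7 = 0·-3 + -1·-8 + -1·-2 = 10
  a_8 = 0·10 + -1·-3 + -1·-8 = 11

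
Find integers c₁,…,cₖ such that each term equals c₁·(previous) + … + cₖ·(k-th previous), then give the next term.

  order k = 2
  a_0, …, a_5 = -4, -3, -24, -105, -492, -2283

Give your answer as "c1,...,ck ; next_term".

4,3 ; -10608

  a_2 = 4·-3 + 3·-4 = -24
  a_3 = 4·-24 + 3·-3 = -105
  a_4 = 4·-105 + 3·-24 = -492
  a_5 = 4·-492 + 3·-105 = -2283
  a_6 = 4·-2283 + 3·-492 = -10608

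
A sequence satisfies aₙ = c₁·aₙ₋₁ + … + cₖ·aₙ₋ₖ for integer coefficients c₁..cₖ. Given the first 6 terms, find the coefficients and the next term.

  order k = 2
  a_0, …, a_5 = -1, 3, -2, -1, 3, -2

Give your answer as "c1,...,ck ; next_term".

  a_2 = -1·3 + -1·-1 = -2
  a_3 = -1·-2 + -1·3 = -1
  a_4 = -1·-1 + -1·-2 = 3
  a_5 = -1·3 + -1·-1 = -2
  a_6 = -1·-2 + -1·3 = -1

-1,-1 ; -1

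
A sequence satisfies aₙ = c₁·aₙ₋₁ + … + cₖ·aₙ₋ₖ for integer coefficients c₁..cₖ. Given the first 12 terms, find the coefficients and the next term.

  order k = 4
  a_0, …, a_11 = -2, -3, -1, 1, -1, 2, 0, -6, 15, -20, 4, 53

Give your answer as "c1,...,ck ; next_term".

  a_4 = -2·1 + -2·-1 + 1·-3 + -1·-2 = -1
  a_5 = -2·-1 + -2·1 + 1·-1 + -1·-3 = 2
  a_6 = -2·2 + -2·-1 + 1·1 + -1·-1 = 0
  a_7 = -2·0 + -2·2 + 1·-1 + -1·1 = -6
  a_8 = -2·-6 + -2·0 + 1·2 + -1·-1 = 15
  a_9 = -2·15 + -2·-6 + 1·0 + -1·2 = -20
  a_10 = -2·-20 + -2·15 + 1·-6 + -1·0 = 4
  a_11 = -2·4 + -2·-20 + 1·15 + -1·-6 = 53
  a_12 = -2·53 + -2·4 + 1·-20 + -1·15 = -149

-2,-2,1,-1 ; -149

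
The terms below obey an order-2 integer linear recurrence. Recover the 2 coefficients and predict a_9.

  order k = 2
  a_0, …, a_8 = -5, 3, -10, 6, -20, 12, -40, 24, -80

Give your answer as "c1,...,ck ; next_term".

  a_2 = 0·3 + 2·-5 = -10
  a_3 = 0·-10 + 2·3 = 6
  a_4 = 0·6 + 2·-10 = -20
  a_5 = 0·-20 + 2·6 = 12
  a_6 = 0·12 + 2·-20 = -40
  a_7 = 0·-40 + 2·12 = 24
  a_8 = 0·24 + 2·-40 = -80
  a_9 = 0·-80 + 2·24 = 48

0,2 ; 48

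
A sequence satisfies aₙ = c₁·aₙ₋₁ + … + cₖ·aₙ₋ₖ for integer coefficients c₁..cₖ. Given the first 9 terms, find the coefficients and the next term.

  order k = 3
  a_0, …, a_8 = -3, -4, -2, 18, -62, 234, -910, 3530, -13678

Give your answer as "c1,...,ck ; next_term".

-4,-1,-2 ; 53002

  a_3 = -4·-2 + -1·-4 + -2·-3 = 18
  a_4 = -4·18 + -1·-2 + -2·-4 = -62
  a_5 = -4·-62 + -1·18 + -2·-2 = 234
  a_6 = -4·234 + -1·-62 + -2·18 = -910
  a_7 = -4·-910 + -1·234 + -2·-62 = 3530
  a_8 = -4·3530 + -1·-910 + -2·234 = -13678
  a_9 = -4·-13678 + -1·3530 + -2·-910 = 53002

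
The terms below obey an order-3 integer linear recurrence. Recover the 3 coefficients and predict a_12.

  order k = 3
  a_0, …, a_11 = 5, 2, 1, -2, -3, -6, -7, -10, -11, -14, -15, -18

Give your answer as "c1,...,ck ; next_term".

  a_3 = 1·1 + 1·2 + -1·5 = -2
  a_4 = 1·-2 + 1·1 + -1·2 = -3
  a_5 = 1·-3 + 1·-2 + -1·1 = -6
  a_6 = 1·-6 + 1·-3 + -1·-2 = -7
  a_7 = 1·-7 + 1·-6 + -1·-3 = -10
  a_8 = 1·-10 + 1·-7 + -1·-6 = -11
  a_9 = 1·-11 + 1·-10 + -1·-7 = -14
  a_10 = 1·-14 + 1·-11 + -1·-10 = -15
  a_11 = 1·-15 + 1·-14 + -1·-11 = -18
  a_12 = 1·-18 + 1·-15 + -1·-14 = -19

1,1,-1 ; -19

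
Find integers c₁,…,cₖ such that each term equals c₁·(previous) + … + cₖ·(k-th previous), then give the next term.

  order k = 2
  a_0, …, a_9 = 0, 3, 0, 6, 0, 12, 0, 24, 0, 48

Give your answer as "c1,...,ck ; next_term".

0,2 ; 0

  a_2 = 0·3 + 2·0 = 0
  a_3 = 0·0 + 2·3 = 6
  a_4 = 0·6 + 2·0 = 0
  a_5 = 0·0 + 2·6 = 12
  a_6 = 0·12 + 2·0 = 0
  a_7 = 0·0 + 2·12 = 24
  a_8 = 0·24 + 2·0 = 0
  a_9 = 0·0 + 2·24 = 48
  a_10 = 0·48 + 2·0 = 0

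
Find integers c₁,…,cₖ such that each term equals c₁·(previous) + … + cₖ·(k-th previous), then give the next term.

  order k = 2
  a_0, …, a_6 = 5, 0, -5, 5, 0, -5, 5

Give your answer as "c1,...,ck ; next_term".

  a_2 = -1·0 + -1·5 = -5
  a_3 = -1·-5 + -1·0 = 5
  a_4 = -1·5 + -1·-5 = 0
  a_5 = -1·0 + -1·5 = -5
  a_6 = -1·-5 + -1·0 = 5
  a_7 = -1·5 + -1·-5 = 0

-1,-1 ; 0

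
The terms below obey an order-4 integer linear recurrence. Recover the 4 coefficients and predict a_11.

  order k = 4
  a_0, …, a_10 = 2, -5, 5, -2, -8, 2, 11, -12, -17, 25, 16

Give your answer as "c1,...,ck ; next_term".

  a_4 = 0·-2 + -1·5 + 1·-5 + 1·2 = -8
  a_5 = 0·-8 + -1·-2 + 1·5 + 1·-5 = 2
  a_6 = 0·2 + -1·-8 + 1·-2 + 1·5 = 11
  a_7 = 0·11 + -1·2 + 1·-8 + 1·-2 = -12
  a_8 = 0·-12 + -1·11 + 1·2 + 1·-8 = -17
  a_9 = 0·-17 + -1·-12 + 1·11 + 1·2 = 25
  a_10 = 0·25 + -1·-17 + 1·-12 + 1·11 = 16
  a_11 = 0·16 + -1·25 + 1·-17 + 1·-12 = -54

0,-1,1,1 ; -54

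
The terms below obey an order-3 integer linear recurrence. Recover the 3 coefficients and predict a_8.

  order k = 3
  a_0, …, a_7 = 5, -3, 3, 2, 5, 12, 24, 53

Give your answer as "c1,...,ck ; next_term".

1,2,1 ; 113

  a_3 = 1·3 + 2·-3 + 1·5 = 2
  a_4 = 1·2 + 2·3 + 1·-3 = 5
  a_5 = 1·5 + 2·2 + 1·3 = 12
  a_6 = 1·12 + 2·5 + 1·2 = 24
  a_7 = 1·24 + 2·12 + 1·5 = 53
  a_8 = 1·53 + 2·24 + 1·12 = 113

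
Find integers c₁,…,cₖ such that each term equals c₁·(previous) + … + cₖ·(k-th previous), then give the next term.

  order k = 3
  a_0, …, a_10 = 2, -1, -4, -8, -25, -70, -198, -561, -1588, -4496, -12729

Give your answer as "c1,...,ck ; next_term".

2,2,1 ; -36038

  a_3 = 2·-4 + 2·-1 + 1·2 = -8
  a_4 = 2·-8 + 2·-4 + 1·-1 = -25
  a_5 = 2·-25 + 2·-8 + 1·-4 = -70
  a_6 = 2·-70 + 2·-25 + 1·-8 = -198
  a_7 = 2·-198 + 2·-70 + 1·-25 = -561
  a_8 = 2·-561 + 2·-198 + 1·-70 = -1588
  a_9 = 2·-1588 + 2·-561 + 1·-198 = -4496
  a_10 = 2·-4496 + 2·-1588 + 1·-561 = -12729
  a_11 = 2·-12729 + 2·-4496 + 1·-1588 = -36038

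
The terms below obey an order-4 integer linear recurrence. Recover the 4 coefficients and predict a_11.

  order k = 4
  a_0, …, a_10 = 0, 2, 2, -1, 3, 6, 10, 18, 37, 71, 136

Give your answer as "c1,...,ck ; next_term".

1,1,1,1 ; 262

  a_4 = 1·-1 + 1·2 + 1·2 + 1·0 = 3
  a_5 = 1·3 + 1·-1 + 1·2 + 1·2 = 6
  a_6 = 1·6 + 1·3 + 1·-1 + 1·2 = 10
  a_7 = 1·10 + 1·6 + 1·3 + 1·-1 = 18
  a_8 = 1·18 + 1·10 + 1·6 + 1·3 = 37
  a_9 = 1·37 + 1·18 + 1·10 + 1·6 = 71
  a_10 = 1·71 + 1·37 + 1·18 + 1·10 = 136
  a_11 = 1·136 + 1·71 + 1·37 + 1·18 = 262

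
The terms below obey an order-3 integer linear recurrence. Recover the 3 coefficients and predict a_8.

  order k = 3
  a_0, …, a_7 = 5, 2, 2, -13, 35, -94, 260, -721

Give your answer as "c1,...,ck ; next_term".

-3,-1,-1 ; 1997

  a_3 = -3·2 + -1·2 + -1·5 = -13
  a_4 = -3·-13 + -1·2 + -1·2 = 35
  a_5 = -3·35 + -1·-13 + -1·2 = -94
  a_6 = -3·-94 + -1·35 + -1·-13 = 260
  a_7 = -3·260 + -1·-94 + -1·35 = -721
  a_8 = -3·-721 + -1·260 + -1·-94 = 1997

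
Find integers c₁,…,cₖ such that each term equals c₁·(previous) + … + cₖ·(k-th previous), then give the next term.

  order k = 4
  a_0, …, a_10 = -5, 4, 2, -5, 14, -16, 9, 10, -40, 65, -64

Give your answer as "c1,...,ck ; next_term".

-1,0,1,-1 ; 14

  a_4 = -1·-5 + 0·2 + 1·4 + -1·-5 = 14
  a_5 = -1·14 + 0·-5 + 1·2 + -1·4 = -16
  a_6 = -1·-16 + 0·14 + 1·-5 + -1·2 = 9
  a_7 = -1·9 + 0·-16 + 1·14 + -1·-5 = 10
  a_8 = -1·10 + 0·9 + 1·-16 + -1·14 = -40
  a_9 = -1·-40 + 0·10 + 1·9 + -1·-16 = 65
  a_10 = -1·65 + 0·-40 + 1·10 + -1·9 = -64
  a_11 = -1·-64 + 0·65 + 1·-40 + -1·10 = 14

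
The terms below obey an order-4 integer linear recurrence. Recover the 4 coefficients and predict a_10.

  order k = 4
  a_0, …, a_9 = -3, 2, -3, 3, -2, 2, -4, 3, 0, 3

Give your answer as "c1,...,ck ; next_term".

0,-1,-1,1 ; -7

  a_4 = 0·3 + -1·-3 + -1·2 + 1·-3 = -2
  a_5 = 0·-2 + -1·3 + -1·-3 + 1·2 = 2
  a_6 = 0·2 + -1·-2 + -1·3 + 1·-3 = -4
  a_7 = 0·-4 + -1·2 + -1·-2 + 1·3 = 3
  a_8 = 0·3 + -1·-4 + -1·2 + 1·-2 = 0
  a_9 = 0·0 + -1·3 + -1·-4 + 1·2 = 3
  a_10 = 0·3 + -1·0 + -1·3 + 1·-4 = -7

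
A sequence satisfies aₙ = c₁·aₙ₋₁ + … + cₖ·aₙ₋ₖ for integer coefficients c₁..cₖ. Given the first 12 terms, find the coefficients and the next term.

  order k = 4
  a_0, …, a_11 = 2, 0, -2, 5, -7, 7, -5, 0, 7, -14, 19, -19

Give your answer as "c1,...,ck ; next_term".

  a_4 = -1·5 + 0·-2 + 0·0 + -1·2 = -7
  a_5 = -1·-7 + 0·5 + 0·-2 + -1·0 = 7
  a_6 = -1·7 + 0·-7 + 0·5 + -1·-2 = -5
  a_7 = -1·-5 + 0·7 + 0·-7 + -1·5 = 0
  a_8 = -1·0 + 0·-5 + 0·7 + -1·-7 = 7
  a_9 = -1·7 + 0·0 + 0·-5 + -1·7 = -14
  a_10 = -1·-14 + 0·7 + 0·0 + -1·-5 = 19
  a_11 = -1·19 + 0·-14 + 0·7 + -1·0 = -19
  a_12 = -1·-19 + 0·19 + 0·-14 + -1·7 = 12

-1,0,0,-1 ; 12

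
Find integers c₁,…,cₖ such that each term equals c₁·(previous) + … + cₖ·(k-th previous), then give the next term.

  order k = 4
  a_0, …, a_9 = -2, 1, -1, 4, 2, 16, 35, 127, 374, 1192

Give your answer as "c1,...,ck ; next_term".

  a_4 = 3·4 + 1·-1 + -3·1 + 3·-2 = 2
  a_5 = 3·2 + 1·4 + -3·-1 + 3·1 = 16
  a_6 = 3·16 + 1·2 + -3·4 + 3·-1 = 35
  a_7 = 3·35 + 1·16 + -3·2 + 3·4 = 127
  a_8 = 3·127 + 1·35 + -3·16 + 3·2 = 374
  a_9 = 3·374 + 1·127 + -3·35 + 3·16 = 1192
  a_10 = 3·1192 + 1·374 + -3·127 + 3·35 = 3674

3,1,-3,3 ; 3674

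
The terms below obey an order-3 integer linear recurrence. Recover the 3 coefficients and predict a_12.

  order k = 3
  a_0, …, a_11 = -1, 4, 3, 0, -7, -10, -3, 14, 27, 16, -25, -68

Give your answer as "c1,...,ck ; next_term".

1,-1,-1 ; -59

  a_3 = 1·3 + -1·4 + -1·-1 = 0
  a_4 = 1·0 + -1·3 + -1·4 = -7
  a_5 = 1·-7 + -1·0 + -1·3 = -10
  a_6 = 1·-10 + -1·-7 + -1·0 = -3
  a_7 = 1·-3 + -1·-10 + -1·-7 = 14
  a_8 = 1·14 + -1·-3 + -1·-10 = 27
  a_9 = 1·27 + -1·14 + -1·-3 = 16
  a_10 = 1·16 + -1·27 + -1·14 = -25
  a_11 = 1·-25 + -1·16 + -1·27 = -68
  a_12 = 1·-68 + -1·-25 + -1·16 = -59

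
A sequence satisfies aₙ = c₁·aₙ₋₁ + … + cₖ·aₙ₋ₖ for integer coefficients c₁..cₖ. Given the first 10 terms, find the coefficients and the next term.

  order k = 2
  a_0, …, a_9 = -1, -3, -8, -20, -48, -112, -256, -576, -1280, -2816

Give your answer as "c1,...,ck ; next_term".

  a_2 = 4·-3 + -4·-1 = -8
  a_3 = 4·-8 + -4·-3 = -20
  a_4 = 4·-20 + -4·-8 = -48
  a_5 = 4·-48 + -4·-20 = -112
  a_6 = 4·-112 + -4·-48 = -256
  a_7 = 4·-256 + -4·-112 = -576
  a_8 = 4·-576 + -4·-256 = -1280
  a_9 = 4·-1280 + -4·-576 = -2816
  a_10 = 4·-2816 + -4·-1280 = -6144

4,-4 ; -6144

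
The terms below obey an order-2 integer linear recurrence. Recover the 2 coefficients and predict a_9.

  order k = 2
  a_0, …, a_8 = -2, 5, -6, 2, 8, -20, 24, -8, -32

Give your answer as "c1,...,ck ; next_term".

  a_2 = -2·5 + -2·-2 = -6
  a_3 = -2·-6 + -2·5 = 2
  a_4 = -2·2 + -2·-6 = 8
  a_5 = -2·8 + -2·2 = -20
  a_6 = -2·-20 + -2·8 = 24
  a_7 = -2·24 + -2·-20 = -8
  a_8 = -2·-8 + -2·24 = -32
  a_9 = -2·-32 + -2·-8 = 80

-2,-2 ; 80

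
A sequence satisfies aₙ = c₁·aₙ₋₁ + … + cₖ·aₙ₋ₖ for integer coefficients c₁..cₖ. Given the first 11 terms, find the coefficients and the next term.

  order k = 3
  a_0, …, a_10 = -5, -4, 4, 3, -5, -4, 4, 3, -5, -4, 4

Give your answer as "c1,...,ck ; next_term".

1,-1,1 ; 3

  a_3 = 1·4 + -1·-4 + 1·-5 = 3
  a_4 = 1·3 + -1·4 + 1·-4 = -5
  a_5 = 1·-5 + -1·3 + 1·4 = -4
  a_6 = 1·-4 + -1·-5 + 1·3 = 4
  a_7 = 1·4 + -1·-4 + 1·-5 = 3
  a_8 = 1·3 + -1·4 + 1·-4 = -5
  a_9 = 1·-5 + -1·3 + 1·4 = -4
  a_10 = 1·-4 + -1·-5 + 1·3 = 4
  a_11 = 1·4 + -1·-4 + 1·-5 = 3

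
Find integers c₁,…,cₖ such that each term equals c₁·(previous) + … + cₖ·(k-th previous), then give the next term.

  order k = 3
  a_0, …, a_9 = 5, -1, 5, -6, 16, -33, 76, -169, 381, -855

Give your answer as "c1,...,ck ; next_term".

-2,1,1 ; 1922

  a_3 = -2·5 + 1·-1 + 1·5 = -6
  a_4 = -2·-6 + 1·5 + 1·-1 = 16
  a_5 = -2·16 + 1·-6 + 1·5 = -33
  a_6 = -2·-33 + 1·16 + 1·-6 = 76
  a_7 = -2·76 + 1·-33 + 1·16 = -169
  a_8 = -2·-169 + 1·76 + 1·-33 = 381
  a_9 = -2·381 + 1·-169 + 1·76 = -855
  a_10 = -2·-855 + 1·381 + 1·-169 = 1922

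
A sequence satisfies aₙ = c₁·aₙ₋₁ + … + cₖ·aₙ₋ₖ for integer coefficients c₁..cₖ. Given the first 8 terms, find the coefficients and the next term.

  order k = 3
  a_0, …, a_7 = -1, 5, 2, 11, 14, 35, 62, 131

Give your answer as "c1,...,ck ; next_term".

2,1,-2 ; 254

  a_3 = 2·2 + 1·5 + -2·-1 = 11
  a_4 = 2·11 + 1·2 + -2·5 = 14
  a_5 = 2·14 + 1·11 + -2·2 = 35
  a_6 = 2·35 + 1·14 + -2·11 = 62
  a_7 = 2·62 + 1·35 + -2·14 = 131
  a_8 = 2·131 + 1·62 + -2·35 = 254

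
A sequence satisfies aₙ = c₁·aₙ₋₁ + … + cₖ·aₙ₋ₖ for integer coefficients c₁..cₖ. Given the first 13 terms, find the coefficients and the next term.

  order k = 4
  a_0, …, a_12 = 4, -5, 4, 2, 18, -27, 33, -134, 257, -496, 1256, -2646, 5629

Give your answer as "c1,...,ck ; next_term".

-1,1,-4,-1 ; -12803

  a_4 = -1·2 + 1·4 + -4·-5 + -1·4 = 18
  a_5 = -1·18 + 1·2 + -4·4 + -1·-5 = -27
  a_6 = -1·-27 + 1·18 + -4·2 + -1·4 = 33
  a_7 = -1·33 + 1·-27 + -4·18 + -1·2 = -134
  a_8 = -1·-134 + 1·33 + -4·-27 + -1·18 = 257
  a_9 = -1·257 + 1·-134 + -4·33 + -1·-27 = -496
  a_10 = -1·-496 + 1·257 + -4·-134 + -1·33 = 1256
  a_11 = -1·1256 + 1·-496 + -4·257 + -1·-134 = -2646
  a_12 = -1·-2646 + 1·1256 + -4·-496 + -1·257 = 5629
  a_13 = -1·5629 + 1·-2646 + -4·1256 + -1·-496 = -12803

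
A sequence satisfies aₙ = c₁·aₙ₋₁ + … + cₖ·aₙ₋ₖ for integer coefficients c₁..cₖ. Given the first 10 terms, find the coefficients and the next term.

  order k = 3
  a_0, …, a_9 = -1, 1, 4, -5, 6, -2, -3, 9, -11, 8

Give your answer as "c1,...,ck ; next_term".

  a_3 = -1·4 + 0·1 + 1·-1 = -5
  a_4 = -1·-5 + 0·4 + 1·1 = 6
  a_5 = -1·6 + 0·-5 + 1·4 = -2
  a_6 = -1·-2 + 0·6 + 1·-5 = -3
  a_7 = -1·-3 + 0·-2 + 1·6 = 9
  a_8 = -1·9 + 0·-3 + 1·-2 = -11
  a_9 = -1·-11 + 0·9 + 1·-3 = 8
  a_10 = -1·8 + 0·-11 + 1·9 = 1

-1,0,1 ; 1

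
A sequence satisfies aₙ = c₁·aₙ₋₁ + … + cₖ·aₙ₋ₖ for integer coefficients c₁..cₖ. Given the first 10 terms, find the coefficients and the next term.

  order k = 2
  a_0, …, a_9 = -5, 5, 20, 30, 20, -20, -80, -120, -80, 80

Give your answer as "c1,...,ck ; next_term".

  a_2 = 2·5 + -2·-5 = 20
  a_3 = 2·20 + -2·5 = 30
  a_4 = 2·30 + -2·20 = 20
  a_5 = 2·20 + -2·30 = -20
  a_6 = 2·-20 + -2·20 = -80
  a_7 = 2·-80 + -2·-20 = -120
  a_8 = 2·-120 + -2·-80 = -80
  a_9 = 2·-80 + -2·-120 = 80
  a_10 = 2·80 + -2·-80 = 320

2,-2 ; 320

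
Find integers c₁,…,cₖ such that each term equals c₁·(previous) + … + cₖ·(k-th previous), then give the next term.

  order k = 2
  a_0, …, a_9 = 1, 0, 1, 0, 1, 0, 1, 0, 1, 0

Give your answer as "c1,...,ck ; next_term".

  a_2 = 0·0 + 1·1 = 1
  a_3 = 0·1 + 1·0 = 0
  a_4 = 0·0 + 1·1 = 1
  a_5 = 0·1 + 1·0 = 0
  a_6 = 0·0 + 1·1 = 1
  a_7 = 0·1 + 1·0 = 0
  a_8 = 0·0 + 1·1 = 1
  a_9 = 0·1 + 1·0 = 0
  a_10 = 0·0 + 1·1 = 1

0,1 ; 1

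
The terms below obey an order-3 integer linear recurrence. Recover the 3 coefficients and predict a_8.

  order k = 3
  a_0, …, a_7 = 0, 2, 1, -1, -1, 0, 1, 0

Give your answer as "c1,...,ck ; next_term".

-1,0,-1 ; 0

  a_3 = -1·1 + 0·2 + -1·0 = -1
  a_4 = -1·-1 + 0·1 + -1·2 = -1
  a_5 = -1·-1 + 0·-1 + -1·1 = 0
  a_6 = -1·0 + 0·-1 + -1·-1 = 1
  a_7 = -1·1 + 0·0 + -1·-1 = 0
  a_8 = -1·0 + 0·1 + -1·0 = 0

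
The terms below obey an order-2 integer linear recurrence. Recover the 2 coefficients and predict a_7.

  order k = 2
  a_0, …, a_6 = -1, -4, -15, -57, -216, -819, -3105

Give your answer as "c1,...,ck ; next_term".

  a_2 = 3·-4 + 3·-1 = -15
  a_3 = 3·-15 + 3·-4 = -57
  a_4 = 3·-57 + 3·-15 = -216
  a_5 = 3·-216 + 3·-57 = -819
  a_6 = 3·-819 + 3·-216 = -3105
  a_7 = 3·-3105 + 3·-819 = -11772

3,3 ; -11772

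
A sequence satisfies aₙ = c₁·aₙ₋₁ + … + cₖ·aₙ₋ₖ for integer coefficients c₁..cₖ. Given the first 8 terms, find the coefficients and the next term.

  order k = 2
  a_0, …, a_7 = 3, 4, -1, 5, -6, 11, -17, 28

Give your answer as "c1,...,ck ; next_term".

  a_2 = -1·4 + 1·3 = -1
  a_3 = -1·-1 + 1·4 = 5
  a_4 = -1·5 + 1·-1 = -6
  a_5 = -1·-6 + 1·5 = 11
  a_6 = -1·11 + 1·-6 = -17
  a_7 = -1·-17 + 1·11 = 28
  a_8 = -1·28 + 1·-17 = -45

-1,1 ; -45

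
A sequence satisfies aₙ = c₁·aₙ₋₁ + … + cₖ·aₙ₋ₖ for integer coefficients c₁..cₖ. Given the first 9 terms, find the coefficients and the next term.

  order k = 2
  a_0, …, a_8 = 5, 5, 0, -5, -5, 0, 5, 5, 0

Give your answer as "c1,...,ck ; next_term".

1,-1 ; -5

  a_2 = 1·5 + -1·5 = 0
  a_3 = 1·0 + -1·5 = -5
  a_4 = 1·-5 + -1·0 = -5
  a_5 = 1·-5 + -1·-5 = 0
  a_6 = 1·0 + -1·-5 = 5
  a_7 = 1·5 + -1·0 = 5
  a_8 = 1·5 + -1·5 = 0
  a_9 = 1·0 + -1·5 = -5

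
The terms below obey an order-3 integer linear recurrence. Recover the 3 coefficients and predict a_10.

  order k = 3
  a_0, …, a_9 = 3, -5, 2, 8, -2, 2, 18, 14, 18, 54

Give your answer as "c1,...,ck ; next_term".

1,0,2 ; 82

  a_3 = 1·2 + 0·-5 + 2·3 = 8
  a_4 = 1·8 + 0·2 + 2·-5 = -2
  a_5 = 1·-2 + 0·8 + 2·2 = 2
  a_6 = 1·2 + 0·-2 + 2·8 = 18
  a_7 = 1·18 + 0·2 + 2·-2 = 14
  a_8 = 1·14 + 0·18 + 2·2 = 18
  a_9 = 1·18 + 0·14 + 2·18 = 54
  a_10 = 1·54 + 0·18 + 2·14 = 82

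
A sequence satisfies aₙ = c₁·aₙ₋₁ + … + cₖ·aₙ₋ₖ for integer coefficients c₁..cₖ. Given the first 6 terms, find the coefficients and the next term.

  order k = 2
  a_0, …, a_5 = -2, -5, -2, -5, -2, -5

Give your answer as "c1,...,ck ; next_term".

  a_2 = 0·-5 + 1·-2 = -2
  a_3 = 0·-2 + 1·-5 = -5
  a_4 = 0·-5 + 1·-2 = -2
  a_5 = 0·-2 + 1·-5 = -5
  a_6 = 0·-5 + 1·-2 = -2

0,1 ; -2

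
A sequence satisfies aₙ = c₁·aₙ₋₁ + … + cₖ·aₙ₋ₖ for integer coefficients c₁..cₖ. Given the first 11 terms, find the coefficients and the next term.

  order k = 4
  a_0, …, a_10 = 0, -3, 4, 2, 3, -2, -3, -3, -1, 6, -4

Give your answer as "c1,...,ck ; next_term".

  a_4 = -2·2 + 1·4 + -1·-3 + -2·0 = 3
  a_5 = -2·3 + 1·2 + -1·4 + -2·-3 = -2
  a_6 = -2·-2 + 1·3 + -1·2 + -2·4 = -3
  a_7 = -2·-3 + 1·-2 + -1·3 + -2·2 = -3
  a_8 = -2·-3 + 1·-3 + -1·-2 + -2·3 = -1
  a_9 = -2·-1 + 1·-3 + -1·-3 + -2·-2 = 6
  a_10 = -2·6 + 1·-1 + -1·-3 + -2·-3 = -4
  a_11 = -2·-4 + 1·6 + -1·-1 + -2·-3 = 21

-2,1,-1,-2 ; 21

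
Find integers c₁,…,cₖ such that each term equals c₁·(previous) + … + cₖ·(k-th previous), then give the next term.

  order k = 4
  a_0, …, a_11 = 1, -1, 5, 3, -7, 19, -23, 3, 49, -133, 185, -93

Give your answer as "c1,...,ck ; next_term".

-1,0,2,-2 ; -271

  a_4 = -1·3 + 0·5 + 2·-1 + -2·1 = -7
  a_5 = -1·-7 + 0·3 + 2·5 + -2·-1 = 19
  a_6 = -1·19 + 0·-7 + 2·3 + -2·5 = -23
  a_7 = -1·-23 + 0·19 + 2·-7 + -2·3 = 3
  a_8 = -1·3 + 0·-23 + 2·19 + -2·-7 = 49
  a_9 = -1·49 + 0·3 + 2·-23 + -2·19 = -133
  a_10 = -1·-133 + 0·49 + 2·3 + -2·-23 = 185
  a_11 = -1·185 + 0·-133 + 2·49 + -2·3 = -93
  a_12 = -1·-93 + 0·185 + 2·-133 + -2·49 = -271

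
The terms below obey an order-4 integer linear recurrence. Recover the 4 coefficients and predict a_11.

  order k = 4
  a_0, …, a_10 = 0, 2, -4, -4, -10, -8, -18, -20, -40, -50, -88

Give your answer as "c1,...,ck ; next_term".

  a_4 = 1·-4 + 1·-4 + -1·2 + 1·0 = -10
  a_5 = 1·-10 + 1·-4 + -1·-4 + 1·2 = -8
  a_6 = 1·-8 + 1·-10 + -1·-4 + 1·-4 = -18
  a_7 = 1·-18 + 1·-8 + -1·-10 + 1·-4 = -20
  a_8 = 1·-20 + 1·-18 + -1·-8 + 1·-10 = -40
  a_9 = 1·-40 + 1·-20 + -1·-18 + 1·-8 = -50
  a_10 = 1·-50 + 1·-40 + -1·-20 + 1·-18 = -88
  a_11 = 1·-88 + 1·-50 + -1·-40 + 1·-20 = -118

1,1,-1,1 ; -118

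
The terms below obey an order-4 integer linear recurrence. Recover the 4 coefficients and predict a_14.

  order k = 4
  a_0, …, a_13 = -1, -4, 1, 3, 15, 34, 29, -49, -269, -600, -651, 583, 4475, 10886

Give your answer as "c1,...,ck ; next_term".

  a_4 = 2·3 + -2·1 + -2·-4 + -3·-1 = 15
  a_5 = 2·15 + -2·3 + -2·1 + -3·-4 = 34
  a_6 = 2·34 + -2·15 + -2·3 + -3·1 = 29
  a_7 = 2·29 + -2·34 + -2·15 + -3·3 = -49
  a_8 = 2·-49 + -2·29 + -2·34 + -3·15 = -269
  a_9 = 2·-269 + -2·-49 + -2·29 + -3·34 = -600
  a_10 = 2·-600 + -2·-269 + -2·-49 + -3·29 = -651
  a_11 = 2·-651 + -2·-600 + -2·-269 + -3·-49 = 583
  a_12 = 2·583 + -2·-651 + -2·-600 + -3·-269 = 4475
  a_13 = 2·4475 + -2·583 + -2·-651 + -3·-600 = 10886
  a_14 = 2·10886 + -2·4475 + -2·583 + -3·-651 = 13609

2,-2,-2,-3 ; 13609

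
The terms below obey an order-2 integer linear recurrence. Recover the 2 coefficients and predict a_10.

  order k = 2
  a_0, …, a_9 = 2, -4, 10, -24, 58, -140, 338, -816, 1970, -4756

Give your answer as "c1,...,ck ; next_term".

-2,1 ; 11482

  a_2 = -2·-4 + 1·2 = 10
  a_3 = -2·10 + 1·-4 = -24
  a_4 = -2·-24 + 1·10 = 58
  a_5 = -2·58 + 1·-24 = -140
  a_6 = -2·-140 + 1·58 = 338
  a_7 = -2·338 + 1·-140 = -816
  a_8 = -2·-816 + 1·338 = 1970
  a_9 = -2·1970 + 1·-816 = -4756
  a_10 = -2·-4756 + 1·1970 = 11482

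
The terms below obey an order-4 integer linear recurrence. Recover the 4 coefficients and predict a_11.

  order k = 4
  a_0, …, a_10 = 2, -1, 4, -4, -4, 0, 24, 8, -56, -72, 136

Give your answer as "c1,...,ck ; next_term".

1,-2,0,4 ; 312

  a_4 = 1·-4 + -2·4 + 0·-1 + 4·2 = -4
  a_5 = 1·-4 + -2·-4 + 0·4 + 4·-1 = 0
  a_6 = 1·0 + -2·-4 + 0·-4 + 4·4 = 24
  a_7 = 1·24 + -2·0 + 0·-4 + 4·-4 = 8
  a_8 = 1·8 + -2·24 + 0·0 + 4·-4 = -56
  a_9 = 1·-56 + -2·8 + 0·24 + 4·0 = -72
  a_10 = 1·-72 + -2·-56 + 0·8 + 4·24 = 136
  a_11 = 1·136 + -2·-72 + 0·-56 + 4·8 = 312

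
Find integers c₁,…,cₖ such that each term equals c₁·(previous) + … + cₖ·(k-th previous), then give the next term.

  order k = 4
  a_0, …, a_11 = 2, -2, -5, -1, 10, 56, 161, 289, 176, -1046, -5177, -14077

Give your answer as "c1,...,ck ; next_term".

  a_4 = 3·-1 + -3·-5 + -3·-2 + -4·2 = 10
  a_5 = 3·10 + -3·-1 + -3·-5 + -4·-2 = 56
  a_6 = 3·56 + -3·10 + -3·-1 + -4·-5 = 161
  a_7 = 3·161 + -3·56 + -3·10 + -4·-1 = 289
  a_8 = 3·289 + -3·161 + -3·56 + -4·10 = 176
  a_9 = 3·176 + -3·289 + -3·161 + -4·56 = -1046
  a_10 = 3·-1046 + -3·176 + -3·289 + -4·161 = -5177
  a_11 = 3·-5177 + -3·-1046 + -3·176 + -4·289 = -14077
  a_12 = 3·-14077 + -3·-5177 + -3·-1046 + -4·176 = -24266

3,-3,-3,-4 ; -24266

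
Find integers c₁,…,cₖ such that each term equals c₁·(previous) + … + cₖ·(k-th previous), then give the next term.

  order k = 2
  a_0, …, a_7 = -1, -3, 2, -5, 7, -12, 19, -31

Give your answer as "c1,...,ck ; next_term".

-1,1 ; 50

  a_2 = -1·-3 + 1·-1 = 2
  a_3 = -1·2 + 1·-3 = -5
  a_4 = -1·-5 + 1·2 = 7
  a_5 = -1·7 + 1·-5 = -12
  a_6 = -1·-12 + 1·7 = 19
  a_7 = -1·19 + 1·-12 = -31
  a_8 = -1·-31 + 1·19 = 50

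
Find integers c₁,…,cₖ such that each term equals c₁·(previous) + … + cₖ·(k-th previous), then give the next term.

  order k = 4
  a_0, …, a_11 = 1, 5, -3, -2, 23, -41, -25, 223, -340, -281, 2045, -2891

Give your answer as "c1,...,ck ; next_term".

-1,-3,3,-3 ; -3067

  a_4 = -1·-2 + -3·-3 + 3·5 + -3·1 = 23
  a_5 = -1·23 + -3·-2 + 3·-3 + -3·5 = -41
  a_6 = -1·-41 + -3·23 + 3·-2 + -3·-3 = -25
  a_7 = -1·-25 + -3·-41 + 3·23 + -3·-2 = 223
  a_8 = -1·223 + -3·-25 + 3·-41 + -3·23 = -340
  a_9 = -1·-340 + -3·223 + 3·-25 + -3·-41 = -281
  a_10 = -1·-281 + -3·-340 + 3·223 + -3·-25 = 2045
  a_11 = -1·2045 + -3·-281 + 3·-340 + -3·223 = -2891
  a_12 = -1·-2891 + -3·2045 + 3·-281 + -3·-340 = -3067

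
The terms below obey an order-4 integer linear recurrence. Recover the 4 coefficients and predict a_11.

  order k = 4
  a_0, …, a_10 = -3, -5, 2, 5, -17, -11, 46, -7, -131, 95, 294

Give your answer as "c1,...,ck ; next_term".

  a_4 = 0·5 + -2·2 + 2·-5 + 1·-3 = -17
  a_5 = 0·-17 + -2·5 + 2·2 + 1·-5 = -11
  a_6 = 0·-11 + -2·-17 + 2·5 + 1·2 = 46
  a_7 = 0·46 + -2·-11 + 2·-17 + 1·5 = -7
  a_8 = 0·-7 + -2·46 + 2·-11 + 1·-17 = -131
  a_9 = 0·-131 + -2·-7 + 2·46 + 1·-11 = 95
  a_10 = 0·95 + -2·-131 + 2·-7 + 1·46 = 294
  a_11 = 0·294 + -2·95 + 2·-131 + 1·-7 = -459

0,-2,2,1 ; -459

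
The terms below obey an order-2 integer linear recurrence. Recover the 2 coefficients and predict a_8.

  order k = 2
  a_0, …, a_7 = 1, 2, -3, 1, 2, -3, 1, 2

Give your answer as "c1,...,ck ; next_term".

  a_2 = -1·2 + -1·1 = -3
  a_3 = -1·-3 + -1·2 = 1
  a_4 = -1·1 + -1·-3 = 2
  a_5 = -1·2 + -1·1 = -3
  a_6 = -1·-3 + -1·2 = 1
  a_7 = -1·1 + -1·-3 = 2
  a_8 = -1·2 + -1·1 = -3

-1,-1 ; -3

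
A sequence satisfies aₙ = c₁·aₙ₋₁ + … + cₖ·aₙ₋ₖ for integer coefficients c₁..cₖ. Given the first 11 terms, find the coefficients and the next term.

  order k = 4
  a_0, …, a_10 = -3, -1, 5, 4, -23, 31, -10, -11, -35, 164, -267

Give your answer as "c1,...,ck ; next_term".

-2,-2,-1,2 ; 219

  a_4 = -2·4 + -2·5 + -1·-1 + 2·-3 = -23
  a_5 = -2·-23 + -2·4 + -1·5 + 2·-1 = 31
  a_6 = -2·31 + -2·-23 + -1·4 + 2·5 = -10
  a_7 = -2·-10 + -2·31 + -1·-23 + 2·4 = -11
  a_8 = -2·-11 + -2·-10 + -1·31 + 2·-23 = -35
  a_9 = -2·-35 + -2·-11 + -1·-10 + 2·31 = 164
  a_10 = -2·164 + -2·-35 + -1·-11 + 2·-10 = -267
  a_11 = -2·-267 + -2·164 + -1·-35 + 2·-11 = 219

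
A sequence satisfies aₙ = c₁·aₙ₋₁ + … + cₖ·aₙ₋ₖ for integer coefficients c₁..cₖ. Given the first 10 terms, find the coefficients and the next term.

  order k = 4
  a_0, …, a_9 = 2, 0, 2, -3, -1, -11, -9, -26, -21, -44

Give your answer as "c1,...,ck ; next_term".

  a_4 = 1·-3 + 2·2 + -2·0 + -1·2 = -1
  a_5 = 1·-1 + 2·-3 + -2·2 + -1·0 = -11
  a_6 = 1·-11 + 2·-1 + -2·-3 + -1·2 = -9
  a_7 = 1·-9 + 2·-11 + -2·-1 + -1·-3 = -26
  a_8 = 1·-26 + 2·-9 + -2·-11 + -1·-1 = -21
  a_9 = 1·-21 + 2·-26 + -2·-9 + -1·-11 = -44
  a_10 = 1·-44 + 2·-21 + -2·-26 + -1·-9 = -25

1,2,-2,-1 ; -25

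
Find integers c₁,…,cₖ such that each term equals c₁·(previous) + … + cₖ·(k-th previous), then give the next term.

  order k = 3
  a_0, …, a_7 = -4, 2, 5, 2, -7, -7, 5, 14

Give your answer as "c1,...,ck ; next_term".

  a_3 = 0·5 + -1·2 + -1·-4 = 2
  a_4 = 0·2 + -1·5 + -1·2 = -7
  a_5 = 0·-7 + -1·2 + -1·5 = -7
  a_6 = 0·-7 + -1·-7 + -1·2 = 5
  a_7 = 0·5 + -1·-7 + -1·-7 = 14
  a_8 = 0·14 + -1·5 + -1·-7 = 2

0,-1,-1 ; 2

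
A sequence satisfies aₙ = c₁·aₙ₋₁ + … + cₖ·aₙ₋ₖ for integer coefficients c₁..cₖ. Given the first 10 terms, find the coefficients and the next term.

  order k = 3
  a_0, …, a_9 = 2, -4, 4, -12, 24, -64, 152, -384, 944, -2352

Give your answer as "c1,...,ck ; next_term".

-2,2,2 ; 5824

  a_3 = -2·4 + 2·-4 + 2·2 = -12
  a_4 = -2·-12 + 2·4 + 2·-4 = 24
  a_5 = -2·24 + 2·-12 + 2·4 = -64
  a_6 = -2·-64 + 2·24 + 2·-12 = 152
  a_7 = -2·152 + 2·-64 + 2·24 = -384
  a_8 = -2·-384 + 2·152 + 2·-64 = 944
  a_9 = -2·944 + 2·-384 + 2·152 = -2352
  a_10 = -2·-2352 + 2·944 + 2·-384 = 5824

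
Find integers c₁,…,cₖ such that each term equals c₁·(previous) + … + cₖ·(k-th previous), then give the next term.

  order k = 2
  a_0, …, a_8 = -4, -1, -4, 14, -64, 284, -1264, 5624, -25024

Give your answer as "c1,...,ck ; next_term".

  a_2 = -4·-1 + 2·-4 = -4
  a_3 = -4·-4 + 2·-1 = 14
  a_4 = -4·14 + 2·-4 = -64
  a_5 = -4·-64 + 2·14 = 284
  a_6 = -4·284 + 2·-64 = -1264
  a_7 = -4·-1264 + 2·284 = 5624
  a_8 = -4·5624 + 2·-1264 = -25024
  a_9 = -4·-25024 + 2·5624 = 111344

-4,2 ; 111344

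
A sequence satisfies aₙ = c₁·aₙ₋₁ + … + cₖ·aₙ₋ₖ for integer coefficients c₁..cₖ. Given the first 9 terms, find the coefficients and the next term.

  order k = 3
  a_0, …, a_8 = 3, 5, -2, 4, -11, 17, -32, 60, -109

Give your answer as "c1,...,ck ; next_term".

-1,1,-1 ; 201

  a_3 = -1·-2 + 1·5 + -1·3 = 4
  a_4 = -1·4 + 1·-2 + -1·5 = -11
  a_5 = -1·-11 + 1·4 + -1·-2 = 17
  a_6 = -1·17 + 1·-11 + -1·4 = -32
  a_7 = -1·-32 + 1·17 + -1·-11 = 60
  a_8 = -1·60 + 1·-32 + -1·17 = -109
  a_9 = -1·-109 + 1·60 + -1·-32 = 201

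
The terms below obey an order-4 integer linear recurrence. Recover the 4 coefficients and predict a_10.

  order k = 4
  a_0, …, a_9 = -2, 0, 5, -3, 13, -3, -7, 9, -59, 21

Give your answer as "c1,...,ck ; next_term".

  a_4 = 0·-3 + 1·5 + 0·0 + -4·-2 = 13
  a_5 = 0·13 + 1·-3 + 0·5 + -4·0 = -3
  a_6 = 0·-3 + 1·13 + 0·-3 + -4·5 = -7
  a_7 = 0·-7 + 1·-3 + 0·13 + -4·-3 = 9
  a_8 = 0·9 + 1·-7 + 0·-3 + -4·13 = -59
  a_9 = 0·-59 + 1·9 + 0·-7 + -4·-3 = 21
  a_10 = 0·21 + 1·-59 + 0·9 + -4·-7 = -31

0,1,0,-4 ; -31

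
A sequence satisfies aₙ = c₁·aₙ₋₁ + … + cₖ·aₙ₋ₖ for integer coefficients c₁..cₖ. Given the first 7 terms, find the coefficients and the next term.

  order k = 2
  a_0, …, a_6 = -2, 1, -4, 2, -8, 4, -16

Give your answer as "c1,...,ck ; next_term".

  a_2 = 0·1 + 2·-2 = -4
  a_3 = 0·-4 + 2·1 = 2
  a_4 = 0·2 + 2·-4 = -8
  a_5 = 0·-8 + 2·2 = 4
  a_6 = 0·4 + 2·-8 = -16
  a_7 = 0·-16 + 2·4 = 8

0,2 ; 8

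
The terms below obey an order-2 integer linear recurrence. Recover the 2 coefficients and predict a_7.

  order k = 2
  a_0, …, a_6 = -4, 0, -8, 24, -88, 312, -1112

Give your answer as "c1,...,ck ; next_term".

  a_2 = -3·0 + 2·-4 = -8
  a_3 = -3·-8 + 2·0 = 24
  a_4 = -3·24 + 2·-8 = -88
  a_5 = -3·-88 + 2·24 = 312
  a_6 = -3·312 + 2·-88 = -1112
  a_7 = -3·-1112 + 2·312 = 3960

-3,2 ; 3960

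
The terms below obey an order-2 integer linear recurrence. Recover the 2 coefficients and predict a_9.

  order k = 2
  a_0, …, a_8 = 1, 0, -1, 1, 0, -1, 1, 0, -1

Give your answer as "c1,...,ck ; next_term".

  a_2 = -1·0 + -1·1 = -1
  a_3 = -1·-1 + -1·0 = 1
  a_4 = -1·1 + -1·-1 = 0
  a_5 = -1·0 + -1·1 = -1
  a_6 = -1·-1 + -1·0 = 1
  a_7 = -1·1 + -1·-1 = 0
  a_8 = -1·0 + -1·1 = -1
  a_9 = -1·-1 + -1·0 = 1

-1,-1 ; 1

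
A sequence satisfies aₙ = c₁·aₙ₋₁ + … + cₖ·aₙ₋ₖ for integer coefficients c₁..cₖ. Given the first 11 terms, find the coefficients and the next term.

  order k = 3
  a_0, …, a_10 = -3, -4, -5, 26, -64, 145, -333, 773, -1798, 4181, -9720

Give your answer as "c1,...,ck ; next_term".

-3,-2,-1 ; 22596

  a_3 = -3·-5 + -2·-4 + -1·-3 = 26
  a_4 = -3·26 + -2·-5 + -1·-4 = -64
  a_5 = -3·-64 + -2·26 + -1·-5 = 145
  a_6 = -3·145 + -2·-64 + -1·26 = -333
  a_7 = -3·-333 + -2·145 + -1·-64 = 773
  a_8 = -3·773 + -2·-333 + -1·145 = -1798
  a_9 = -3·-1798 + -2·773 + -1·-333 = 4181
  a_10 = -3·4181 + -2·-1798 + -1·773 = -9720
  a_11 = -3·-9720 + -2·4181 + -1·-1798 = 22596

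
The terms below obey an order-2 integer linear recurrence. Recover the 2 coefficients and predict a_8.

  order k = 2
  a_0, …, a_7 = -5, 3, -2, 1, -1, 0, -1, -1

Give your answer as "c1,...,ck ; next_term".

1,1 ; -2

  a_2 = 1·3 + 1·-5 = -2
  a_3 = 1·-2 + 1·3 = 1
  a_4 = 1·1 + 1·-2 = -1
  a_5 = 1·-1 + 1·1 = 0
  a_6 = 1·0 + 1·-1 = -1
  a_7 = 1·-1 + 1·0 = -1
  a_8 = 1·-1 + 1·-1 = -2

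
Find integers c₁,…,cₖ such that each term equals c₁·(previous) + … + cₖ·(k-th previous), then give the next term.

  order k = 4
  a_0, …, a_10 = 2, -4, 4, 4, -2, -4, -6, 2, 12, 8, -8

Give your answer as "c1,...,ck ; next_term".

0,-1,-1,-1 ; -22

  a_4 = 0·4 + -1·4 + -1·-4 + -1·2 = -2
  a_5 = 0·-2 + -1·4 + -1·4 + -1·-4 = -4
  a_6 = 0·-4 + -1·-2 + -1·4 + -1·4 = -6
  a_7 = 0·-6 + -1·-4 + -1·-2 + -1·4 = 2
  a_8 = 0·2 + -1·-6 + -1·-4 + -1·-2 = 12
  a_9 = 0·12 + -1·2 + -1·-6 + -1·-4 = 8
  a_10 = 0·8 + -1·12 + -1·2 + -1·-6 = -8
  a_11 = 0·-8 + -1·8 + -1·12 + -1·2 = -22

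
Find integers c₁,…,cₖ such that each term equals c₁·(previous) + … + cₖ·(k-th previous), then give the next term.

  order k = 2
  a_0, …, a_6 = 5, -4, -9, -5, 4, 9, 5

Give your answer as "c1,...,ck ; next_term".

  a_2 = 1·-4 + -1·5 = -9
  a_3 = 1·-9 + -1·-4 = -5
  a_4 = 1·-5 + -1·-9 = 4
  a_5 = 1·4 + -1·-5 = 9
  a_6 = 1·9 + -1·4 = 5
  a_7 = 1·5 + -1·9 = -4

1,-1 ; -4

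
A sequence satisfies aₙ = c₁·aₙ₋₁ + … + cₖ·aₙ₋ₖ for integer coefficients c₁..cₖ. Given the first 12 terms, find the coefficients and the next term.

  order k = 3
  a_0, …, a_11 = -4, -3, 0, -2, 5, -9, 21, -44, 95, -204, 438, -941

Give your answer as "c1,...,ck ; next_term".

  a_3 = -1·0 + 2·-3 + -1·-4 = -2
  a_4 = -1·-2 + 2·0 + -1·-3 = 5
  a_5 = -1·5 + 2·-2 + -1·0 = -9
  a_6 = -1·-9 + 2·5 + -1·-2 = 21
  a_7 = -1·21 + 2·-9 + -1·5 = -44
  a_8 = -1·-44 + 2·21 + -1·-9 = 95
  a_9 = -1·95 + 2·-44 + -1·21 = -204
  a_10 = -1·-204 + 2·95 + -1·-44 = 438
  a_11 = -1·438 + 2·-204 + -1·95 = -941
  a_12 = -1·-941 + 2·438 + -1·-204 = 2021

-1,2,-1 ; 2021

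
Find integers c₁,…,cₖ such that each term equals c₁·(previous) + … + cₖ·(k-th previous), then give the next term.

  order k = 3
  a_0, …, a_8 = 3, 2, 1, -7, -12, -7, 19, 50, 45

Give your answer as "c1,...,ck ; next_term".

  a_3 = 1·1 + -1·2 + -2·3 = -7
  a_4 = 1·-7 + -1·1 + -2·2 = -12
  a_5 = 1·-12 + -1·-7 + -2·1 = -7
  a_6 = 1·-7 + -1·-12 + -2·-7 = 19
  a_7 = 1·19 + -1·-7 + -2·-12 = 50
  a_8 = 1·50 + -1·19 + -2·-7 = 45
  a_9 = 1·45 + -1·50 + -2·19 = -43

1,-1,-2 ; -43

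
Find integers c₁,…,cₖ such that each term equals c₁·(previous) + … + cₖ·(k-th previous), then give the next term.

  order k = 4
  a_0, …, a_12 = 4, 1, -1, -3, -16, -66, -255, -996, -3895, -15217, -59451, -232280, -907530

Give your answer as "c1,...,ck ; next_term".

4,-1,3,-2 ; -3545759

  a_4 = 4·-3 + -1·-1 + 3·1 + -2·4 = -16
  a_5 = 4·-16 + -1·-3 + 3·-1 + -2·1 = -66
  a_6 = 4·-66 + -1·-16 + 3·-3 + -2·-1 = -255
  a_7 = 4·-255 + -1·-66 + 3·-16 + -2·-3 = -996
  a_8 = 4·-996 + -1·-255 + 3·-66 + -2·-16 = -3895
  a_9 = 4·-3895 + -1·-996 + 3·-255 + -2·-66 = -15217
  a_10 = 4·-15217 + -1·-3895 + 3·-996 + -2·-255 = -59451
  a_11 = 4·-59451 + -1·-15217 + 3·-3895 + -2·-996 = -232280
  a_12 = 4·-232280 + -1·-59451 + 3·-15217 + -2·-3895 = -907530
  a_13 = 4·-907530 + -1·-232280 + 3·-59451 + -2·-15217 = -3545759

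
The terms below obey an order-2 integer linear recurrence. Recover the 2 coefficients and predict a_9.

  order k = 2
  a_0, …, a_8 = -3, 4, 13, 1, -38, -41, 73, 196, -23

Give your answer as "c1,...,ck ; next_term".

  a_2 = 1·4 + -3·-3 = 13
  a_3 = 1·13 + -3·4 = 1
  a_4 = 1·1 + -3·13 = -38
  a_5 = 1·-38 + -3·1 = -41
  a_6 = 1·-41 + -3·-38 = 73
  a_7 = 1·73 + -3·-41 = 196
  a_8 = 1·196 + -3·73 = -23
  a_9 = 1·-23 + -3·196 = -611

1,-3 ; -611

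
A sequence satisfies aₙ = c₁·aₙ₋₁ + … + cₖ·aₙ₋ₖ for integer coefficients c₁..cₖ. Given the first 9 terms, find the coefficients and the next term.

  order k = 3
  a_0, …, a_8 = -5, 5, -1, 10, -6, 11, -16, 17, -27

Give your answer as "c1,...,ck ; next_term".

0,1,-1 ; 33

  a_3 = 0·-1 + 1·5 + -1·-5 = 10
  a_4 = 0·10 + 1·-1 + -1·5 = -6
  a_5 = 0·-6 + 1·10 + -1·-1 = 11
  a_6 = 0·11 + 1·-6 + -1·10 = -16
  a_7 = 0·-16 + 1·11 + -1·-6 = 17
  a_8 = 0·17 + 1·-16 + -1·11 = -27
  a_9 = 0·-27 + 1·17 + -1·-16 = 33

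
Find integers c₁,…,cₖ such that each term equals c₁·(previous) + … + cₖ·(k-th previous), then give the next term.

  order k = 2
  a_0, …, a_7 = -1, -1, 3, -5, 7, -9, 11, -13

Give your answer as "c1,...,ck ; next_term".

  a_2 = -2·-1 + -1·-1 = 3
  a_3 = -2·3 + -1·-1 = -5
  a_4 = -2·-5 + -1·3 = 7
  a_5 = -2·7 + -1·-5 = -9
  a_6 = -2·-9 + -1·7 = 11
  a_7 = -2·11 + -1·-9 = -13
  a_8 = -2·-13 + -1·11 = 15

-2,-1 ; 15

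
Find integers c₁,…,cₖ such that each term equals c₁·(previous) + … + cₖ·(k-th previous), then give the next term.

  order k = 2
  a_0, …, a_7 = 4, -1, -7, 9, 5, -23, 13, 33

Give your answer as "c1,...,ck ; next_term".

-1,-2 ; -59

  a_2 = -1·-1 + -2·4 = -7
  a_3 = -1·-7 + -2·-1 = 9
  a_4 = -1·9 + -2·-7 = 5
  a_5 = -1·5 + -2·9 = -23
  a_6 = -1·-23 + -2·5 = 13
  a_7 = -1·13 + -2·-23 = 33
  a_8 = -1·33 + -2·13 = -59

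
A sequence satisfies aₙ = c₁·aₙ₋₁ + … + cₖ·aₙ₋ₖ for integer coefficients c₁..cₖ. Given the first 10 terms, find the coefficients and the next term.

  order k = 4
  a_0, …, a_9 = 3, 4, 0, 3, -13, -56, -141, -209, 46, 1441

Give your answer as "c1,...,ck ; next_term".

  a_4 = 3·3 + -3·0 + -4·4 + -2·3 = -13
  a_5 = 3·-13 + -3·3 + -4·0 + -2·4 = -56
  a_6 = 3·-56 + -3·-13 + -4·3 + -2·0 = -141
  a_7 = 3·-141 + -3·-56 + -4·-13 + -2·3 = -209
  a_8 = 3·-209 + -3·-141 + -4·-56 + -2·-13 = 46
  a_9 = 3·46 + -3·-209 + -4·-141 + -2·-56 = 1441
  a_10 = 3·1441 + -3·46 + -4·-209 + -2·-141 = 5303

3,-3,-4,-2 ; 5303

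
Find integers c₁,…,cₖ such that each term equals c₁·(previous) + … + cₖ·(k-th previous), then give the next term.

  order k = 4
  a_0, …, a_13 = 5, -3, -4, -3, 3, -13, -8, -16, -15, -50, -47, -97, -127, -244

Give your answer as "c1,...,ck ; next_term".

0,1,1,2 ; -318

  a_4 = 0·-3 + 1·-4 + 1·-3 + 2·5 = 3
  a_5 = 0·3 + 1·-3 + 1·-4 + 2·-3 = -13
  a_6 = 0·-13 + 1·3 + 1·-3 + 2·-4 = -8
  a_7 = 0·-8 + 1·-13 + 1·3 + 2·-3 = -16
  a_8 = 0·-16 + 1·-8 + 1·-13 + 2·3 = -15
  a_9 = 0·-15 + 1·-16 + 1·-8 + 2·-13 = -50
  a_10 = 0·-50 + 1·-15 + 1·-16 + 2·-8 = -47
  a_11 = 0·-47 + 1·-50 + 1·-15 + 2·-16 = -97
  a_12 = 0·-97 + 1·-47 + 1·-50 + 2·-15 = -127
  a_13 = 0·-127 + 1·-97 + 1·-47 + 2·-50 = -244
  a_14 = 0·-244 + 1·-127 + 1·-97 + 2·-47 = -318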